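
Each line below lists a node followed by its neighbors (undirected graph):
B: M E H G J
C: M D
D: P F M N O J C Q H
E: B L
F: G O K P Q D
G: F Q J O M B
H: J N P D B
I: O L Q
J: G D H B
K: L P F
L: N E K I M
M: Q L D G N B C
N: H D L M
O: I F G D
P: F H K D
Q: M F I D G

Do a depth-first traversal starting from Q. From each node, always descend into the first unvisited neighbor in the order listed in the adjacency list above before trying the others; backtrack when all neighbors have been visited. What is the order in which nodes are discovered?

Visit Q
Q → M
M → L
L → N
N → H
H → J
J → G
G → F
F → O
O → I
O → D
D → P
P → K
D → C
G → B
B → E

Q, M, L, N, H, J, G, F, O, I, D, P, K, C, B, E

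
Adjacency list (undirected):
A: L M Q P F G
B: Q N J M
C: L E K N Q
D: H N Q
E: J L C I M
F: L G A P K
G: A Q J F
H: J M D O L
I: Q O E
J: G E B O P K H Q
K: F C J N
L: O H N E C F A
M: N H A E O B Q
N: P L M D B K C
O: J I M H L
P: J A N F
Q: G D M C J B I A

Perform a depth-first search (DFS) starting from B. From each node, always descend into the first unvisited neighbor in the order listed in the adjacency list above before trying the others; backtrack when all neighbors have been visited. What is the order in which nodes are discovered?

Visit B
B → Q
Q → G
G → A
A → L
L → O
O → J
J → E
E → C
C → K
K → F
F → P
P → N
N → M
M → H
H → D
E → I

B, Q, G, A, L, O, J, E, C, K, F, P, N, M, H, D, I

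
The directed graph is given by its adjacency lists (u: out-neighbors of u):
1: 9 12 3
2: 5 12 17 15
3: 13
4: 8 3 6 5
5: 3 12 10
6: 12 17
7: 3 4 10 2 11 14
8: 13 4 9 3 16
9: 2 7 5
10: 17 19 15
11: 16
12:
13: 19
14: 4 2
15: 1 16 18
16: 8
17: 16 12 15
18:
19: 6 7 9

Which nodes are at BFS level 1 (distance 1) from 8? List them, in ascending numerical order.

3, 4, 9, 13, 16

Level 0: 8
Level 1: 3, 4, 9, 13, 16
Level 2: 2, 5, 6, 7, 19
Level 3: 10, 11, 12, 14, 15, 17
Level 4: 1, 18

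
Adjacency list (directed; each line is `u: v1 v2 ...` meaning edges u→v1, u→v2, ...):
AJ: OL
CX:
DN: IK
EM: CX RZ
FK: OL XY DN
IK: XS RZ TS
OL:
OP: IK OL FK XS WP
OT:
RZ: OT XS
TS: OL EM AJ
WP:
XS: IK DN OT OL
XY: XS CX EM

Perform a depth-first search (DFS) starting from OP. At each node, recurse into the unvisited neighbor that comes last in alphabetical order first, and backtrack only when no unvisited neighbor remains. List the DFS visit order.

OP → XS → OT → OL → IK → TS → EM → RZ → CX → AJ → DN → WP → FK → XY

Visit OP
OP → XS
XS → OT
XS → OL
XS → IK
IK → TS
TS → EM
EM → RZ
EM → CX
TS → AJ
XS → DN
OP → WP
OP → FK
FK → XY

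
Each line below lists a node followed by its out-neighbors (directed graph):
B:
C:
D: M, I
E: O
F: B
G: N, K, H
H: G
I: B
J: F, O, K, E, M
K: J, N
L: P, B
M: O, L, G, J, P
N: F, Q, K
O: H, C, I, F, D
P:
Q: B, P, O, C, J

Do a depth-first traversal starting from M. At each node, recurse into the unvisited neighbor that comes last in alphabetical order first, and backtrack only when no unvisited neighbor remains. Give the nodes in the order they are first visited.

M → P → O → I → B → H → G → N → Q → J → K → F → E → C → D → L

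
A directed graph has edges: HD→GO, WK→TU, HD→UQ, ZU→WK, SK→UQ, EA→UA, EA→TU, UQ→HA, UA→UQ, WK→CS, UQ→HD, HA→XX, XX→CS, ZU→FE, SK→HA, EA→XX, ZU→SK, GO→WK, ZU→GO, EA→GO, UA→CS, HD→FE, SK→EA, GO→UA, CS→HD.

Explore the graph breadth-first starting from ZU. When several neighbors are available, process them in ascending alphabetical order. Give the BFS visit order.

ZU -> FE -> GO -> SK -> WK -> UA -> EA -> HA -> UQ -> CS -> TU -> XX -> HD

Visit ZU; enqueue FE, GO, SK, WK → queue [FE, GO, SK, WK]
Visit FE → queue [GO, SK, WK]
Visit GO; enqueue UA → queue [SK, WK, UA]
Visit SK; enqueue EA, HA, UQ → queue [WK, UA, EA, HA, UQ]
Visit WK; enqueue CS, TU → queue [UA, EA, HA, UQ, CS, TU]
Visit UA → queue [EA, HA, UQ, CS, TU]
Visit EA; enqueue XX → queue [HA, UQ, CS, TU, XX]
Visit HA → queue [UQ, CS, TU, XX]
Visit UQ; enqueue HD → queue [CS, TU, XX, HD]
Visit CS → queue [TU, XX, HD]
Visit TU → queue [XX, HD]
Visit XX → queue [HD]
Visit HD → queue []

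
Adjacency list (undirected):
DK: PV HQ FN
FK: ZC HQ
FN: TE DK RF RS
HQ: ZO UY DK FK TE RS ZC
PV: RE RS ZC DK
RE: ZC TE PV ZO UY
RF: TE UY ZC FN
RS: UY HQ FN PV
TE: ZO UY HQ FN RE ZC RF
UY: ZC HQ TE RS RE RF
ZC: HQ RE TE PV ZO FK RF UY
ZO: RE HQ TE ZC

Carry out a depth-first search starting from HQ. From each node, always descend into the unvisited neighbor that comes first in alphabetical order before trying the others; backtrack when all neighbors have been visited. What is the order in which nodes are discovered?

HQ -> DK -> FN -> RF -> TE -> RE -> PV -> RS -> UY -> ZC -> FK -> ZO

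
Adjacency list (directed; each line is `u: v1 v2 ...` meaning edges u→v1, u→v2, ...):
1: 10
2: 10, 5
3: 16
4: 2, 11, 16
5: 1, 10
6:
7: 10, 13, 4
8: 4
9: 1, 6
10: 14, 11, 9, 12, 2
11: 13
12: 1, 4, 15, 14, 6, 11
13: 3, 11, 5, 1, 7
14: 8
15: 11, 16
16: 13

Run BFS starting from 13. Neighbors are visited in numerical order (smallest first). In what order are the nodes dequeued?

Visit 13; enqueue 1, 3, 5, 7, 11 → queue [1, 3, 5, 7, 11]
Visit 1; enqueue 10 → queue [3, 5, 7, 11, 10]
Visit 3; enqueue 16 → queue [5, 7, 11, 10, 16]
Visit 5 → queue [7, 11, 10, 16]
Visit 7; enqueue 4 → queue [11, 10, 16, 4]
Visit 11 → queue [10, 16, 4]
Visit 10; enqueue 2, 9, 12, 14 → queue [16, 4, 2, 9, 12, 14]
Visit 16 → queue [4, 2, 9, 12, 14]
Visit 4 → queue [2, 9, 12, 14]
Visit 2 → queue [9, 12, 14]
Visit 9; enqueue 6 → queue [12, 14, 6]
Visit 12; enqueue 15 → queue [14, 6, 15]
Visit 14; enqueue 8 → queue [6, 15, 8]
Visit 6 → queue [15, 8]
Visit 15 → queue [8]
Visit 8 → queue []

13 → 1 → 3 → 5 → 7 → 11 → 10 → 16 → 4 → 2 → 9 → 12 → 14 → 6 → 15 → 8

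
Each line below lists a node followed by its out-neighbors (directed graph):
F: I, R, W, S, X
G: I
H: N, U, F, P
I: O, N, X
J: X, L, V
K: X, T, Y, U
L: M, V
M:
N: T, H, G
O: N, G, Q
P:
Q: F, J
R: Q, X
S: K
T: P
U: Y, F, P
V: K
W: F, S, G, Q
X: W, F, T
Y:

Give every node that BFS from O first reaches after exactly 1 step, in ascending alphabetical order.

G, N, Q

Level 0: O
Level 1: G, N, Q
Level 2: F, H, I, J, T
Level 3: L, P, R, S, U, V, W, X
Level 4: K, M, Y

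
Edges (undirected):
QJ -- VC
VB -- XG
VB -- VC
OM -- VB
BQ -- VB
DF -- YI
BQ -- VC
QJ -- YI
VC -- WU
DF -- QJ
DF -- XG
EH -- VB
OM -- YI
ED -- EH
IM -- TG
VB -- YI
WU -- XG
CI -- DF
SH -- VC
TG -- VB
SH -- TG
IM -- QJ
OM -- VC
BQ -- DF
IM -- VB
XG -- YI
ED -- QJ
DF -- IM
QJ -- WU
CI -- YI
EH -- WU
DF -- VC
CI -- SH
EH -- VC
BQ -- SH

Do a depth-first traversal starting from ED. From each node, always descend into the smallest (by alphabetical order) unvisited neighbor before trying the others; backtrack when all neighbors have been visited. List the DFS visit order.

ED, EH, VB, BQ, DF, CI, SH, TG, IM, QJ, VC, OM, YI, XG, WU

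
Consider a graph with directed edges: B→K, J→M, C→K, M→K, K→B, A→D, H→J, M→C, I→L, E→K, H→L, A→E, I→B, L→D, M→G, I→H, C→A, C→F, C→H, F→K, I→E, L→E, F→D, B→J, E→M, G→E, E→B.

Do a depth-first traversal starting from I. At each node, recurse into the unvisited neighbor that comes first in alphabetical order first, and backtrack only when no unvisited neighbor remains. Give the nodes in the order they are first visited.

I -> B -> J -> M -> C -> A -> D -> E -> K -> F -> H -> L -> G

Visit I
I → B
B → J
J → M
M → C
C → A
A → D
A → E
E → K
C → F
C → H
H → L
M → G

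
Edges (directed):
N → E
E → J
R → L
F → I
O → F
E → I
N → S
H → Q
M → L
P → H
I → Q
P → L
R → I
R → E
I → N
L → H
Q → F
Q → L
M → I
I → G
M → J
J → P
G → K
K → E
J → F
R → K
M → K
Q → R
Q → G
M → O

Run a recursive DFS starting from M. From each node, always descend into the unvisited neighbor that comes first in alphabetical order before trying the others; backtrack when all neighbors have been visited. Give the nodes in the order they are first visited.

M I G K E J F P H Q L R N S O

Visit M
M → I
I → G
G → K
K → E
E → J
J → F
J → P
P → H
H → Q
Q → L
Q → R
I → N
N → S
M → O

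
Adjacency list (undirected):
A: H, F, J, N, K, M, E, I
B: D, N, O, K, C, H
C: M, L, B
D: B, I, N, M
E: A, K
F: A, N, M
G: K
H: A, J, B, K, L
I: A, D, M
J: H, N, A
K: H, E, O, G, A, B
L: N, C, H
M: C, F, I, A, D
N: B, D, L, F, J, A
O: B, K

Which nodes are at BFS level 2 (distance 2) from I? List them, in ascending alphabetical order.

Level 0: I
Level 1: A, D, M
Level 2: B, C, E, F, H, J, K, N
Level 3: G, L, O

B, C, E, F, H, J, K, N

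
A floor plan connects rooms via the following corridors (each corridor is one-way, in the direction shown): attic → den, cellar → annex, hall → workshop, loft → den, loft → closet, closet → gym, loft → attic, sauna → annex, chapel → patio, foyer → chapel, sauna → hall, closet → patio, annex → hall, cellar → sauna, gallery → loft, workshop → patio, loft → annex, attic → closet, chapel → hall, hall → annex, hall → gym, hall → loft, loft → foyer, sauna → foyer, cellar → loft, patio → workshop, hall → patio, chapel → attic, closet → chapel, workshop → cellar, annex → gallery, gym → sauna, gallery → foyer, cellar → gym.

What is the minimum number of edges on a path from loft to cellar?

4

Level 0: loft
Level 1: annex, attic, closet, den, foyer
Level 2: chapel, gallery, gym, hall, patio
Level 3: sauna, workshop
Level 4: cellar
cellar first appears at level 4.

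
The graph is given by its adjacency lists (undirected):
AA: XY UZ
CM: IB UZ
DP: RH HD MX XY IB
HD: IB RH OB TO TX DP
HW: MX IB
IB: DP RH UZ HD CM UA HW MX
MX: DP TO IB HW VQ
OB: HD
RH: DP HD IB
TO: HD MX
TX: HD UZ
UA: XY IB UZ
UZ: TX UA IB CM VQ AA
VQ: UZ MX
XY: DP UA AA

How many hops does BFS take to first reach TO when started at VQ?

Level 0: VQ
Level 1: MX, UZ
Level 2: AA, CM, DP, HW, IB, TO, TX, UA
Level 3: HD, RH, XY
Level 4: OB
TO first appears at level 2.

2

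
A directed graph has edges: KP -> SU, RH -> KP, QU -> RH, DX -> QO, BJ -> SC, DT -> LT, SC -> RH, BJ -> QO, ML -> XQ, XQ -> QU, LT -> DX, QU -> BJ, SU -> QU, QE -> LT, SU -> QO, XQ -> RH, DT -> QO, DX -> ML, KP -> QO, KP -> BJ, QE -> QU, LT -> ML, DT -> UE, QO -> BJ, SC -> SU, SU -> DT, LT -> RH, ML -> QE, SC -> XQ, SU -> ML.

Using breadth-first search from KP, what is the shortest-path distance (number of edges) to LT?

3

Level 0: KP
Level 1: BJ, QO, SU
Level 2: DT, ML, QU, SC
Level 3: LT, QE, RH, UE, XQ
Level 4: DX
LT first appears at level 3.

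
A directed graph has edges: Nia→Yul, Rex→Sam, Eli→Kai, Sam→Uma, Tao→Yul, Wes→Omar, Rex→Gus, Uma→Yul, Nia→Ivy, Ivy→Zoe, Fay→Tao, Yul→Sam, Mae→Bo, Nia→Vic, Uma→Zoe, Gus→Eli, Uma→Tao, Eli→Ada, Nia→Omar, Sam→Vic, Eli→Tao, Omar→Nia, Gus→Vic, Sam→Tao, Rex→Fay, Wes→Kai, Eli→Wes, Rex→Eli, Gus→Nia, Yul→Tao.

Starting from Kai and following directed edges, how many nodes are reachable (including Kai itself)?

1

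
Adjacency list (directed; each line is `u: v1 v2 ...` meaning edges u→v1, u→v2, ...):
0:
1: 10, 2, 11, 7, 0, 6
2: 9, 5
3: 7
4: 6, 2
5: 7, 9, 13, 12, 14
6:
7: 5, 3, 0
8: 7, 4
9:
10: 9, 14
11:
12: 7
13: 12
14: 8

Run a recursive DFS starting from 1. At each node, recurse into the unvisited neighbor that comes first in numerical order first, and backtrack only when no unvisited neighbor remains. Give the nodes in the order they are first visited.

1 0 2 5 7 3 9 12 13 14 8 4 6 10 11

Visit 1
1 → 0
1 → 2
2 → 5
5 → 7
7 → 3
5 → 9
5 → 12
5 → 13
5 → 14
14 → 8
8 → 4
4 → 6
1 → 10
1 → 11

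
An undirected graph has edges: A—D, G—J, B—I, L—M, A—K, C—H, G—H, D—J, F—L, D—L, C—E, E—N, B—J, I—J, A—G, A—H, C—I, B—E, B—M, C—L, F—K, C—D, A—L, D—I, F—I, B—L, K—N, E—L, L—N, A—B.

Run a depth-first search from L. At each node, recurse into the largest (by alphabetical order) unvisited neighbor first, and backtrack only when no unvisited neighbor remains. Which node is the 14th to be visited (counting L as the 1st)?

Visit L
L → N
N → K
K → F
F → I
I → J
J → G
G → H
H → C
C → E
E → B
B → M
B → A
A → D

Visit order: L, N, K, F, I, J, G, H, C, E, B, M, A, D

D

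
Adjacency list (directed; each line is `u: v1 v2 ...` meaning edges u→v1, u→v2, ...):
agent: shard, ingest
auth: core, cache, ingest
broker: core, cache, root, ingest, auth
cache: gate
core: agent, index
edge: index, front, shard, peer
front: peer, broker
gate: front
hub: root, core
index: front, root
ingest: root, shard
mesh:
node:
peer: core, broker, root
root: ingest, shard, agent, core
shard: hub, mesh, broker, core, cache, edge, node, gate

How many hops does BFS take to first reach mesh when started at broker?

Level 0: broker
Level 1: auth, cache, core, ingest, root
Level 2: agent, gate, index, shard
Level 3: edge, front, hub, mesh, node
Level 4: peer
mesh first appears at level 3.

3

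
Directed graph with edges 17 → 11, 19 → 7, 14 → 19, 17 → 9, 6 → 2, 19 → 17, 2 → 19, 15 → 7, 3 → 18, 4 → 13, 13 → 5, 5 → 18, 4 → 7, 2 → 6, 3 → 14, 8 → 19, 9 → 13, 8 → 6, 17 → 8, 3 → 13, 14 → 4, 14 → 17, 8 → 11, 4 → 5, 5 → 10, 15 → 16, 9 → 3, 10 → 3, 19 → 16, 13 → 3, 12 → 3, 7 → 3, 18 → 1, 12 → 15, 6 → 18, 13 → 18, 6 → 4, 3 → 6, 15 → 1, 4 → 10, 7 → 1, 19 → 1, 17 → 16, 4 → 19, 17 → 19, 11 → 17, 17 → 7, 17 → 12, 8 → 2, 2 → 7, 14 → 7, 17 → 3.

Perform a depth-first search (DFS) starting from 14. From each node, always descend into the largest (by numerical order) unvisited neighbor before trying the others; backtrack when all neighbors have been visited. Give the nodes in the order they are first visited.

14, 19, 17, 16, 12, 15, 7, 3, 18, 1, 13, 5, 10, 6, 4, 2, 11, 9, 8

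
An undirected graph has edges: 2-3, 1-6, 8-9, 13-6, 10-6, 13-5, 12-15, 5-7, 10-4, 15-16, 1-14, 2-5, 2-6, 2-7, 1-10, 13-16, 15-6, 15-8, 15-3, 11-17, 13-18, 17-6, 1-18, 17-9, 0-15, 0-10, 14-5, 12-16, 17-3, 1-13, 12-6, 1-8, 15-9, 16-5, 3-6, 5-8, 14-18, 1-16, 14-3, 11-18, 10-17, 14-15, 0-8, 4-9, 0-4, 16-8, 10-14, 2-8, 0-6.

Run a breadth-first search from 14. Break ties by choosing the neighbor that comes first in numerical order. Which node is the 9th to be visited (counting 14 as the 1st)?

Visit 14; enqueue 1, 3, 5, 10, 15, 18 → queue [1, 3, 5, 10, 15, 18]
Visit 1; enqueue 6, 8, 13, 16 → queue [3, 5, 10, 15, 18, 6, 8, 13, 16]
Visit 3; enqueue 2, 17 → queue [5, 10, 15, 18, 6, 8, 13, 16, 2, 17]
Visit 5; enqueue 7 → queue [10, 15, 18, 6, 8, 13, 16, 2, 17, 7]
Visit 10; enqueue 0, 4 → queue [15, 18, 6, 8, 13, 16, 2, 17, 7, 0, 4]
Visit 15; enqueue 9, 12 → queue [18, 6, 8, 13, 16, 2, 17, 7, 0, 4, 9, 12]
Visit 18; enqueue 11 → queue [6, 8, 13, 16, 2, 17, 7, 0, 4, 9, 12, 11]
Visit 6 → queue [8, 13, 16, 2, 17, 7, 0, 4, 9, 12, 11]
Visit 8 → queue [13, 16, 2, 17, 7, 0, 4, 9, 12, 11]
Visit 13 → queue [16, 2, 17, 7, 0, 4, 9, 12, 11]
Visit 16 → queue [2, 17, 7, 0, 4, 9, 12, 11]
Visit 2 → queue [17, 7, 0, 4, 9, 12, 11]
Visit 17 → queue [7, 0, 4, 9, 12, 11]
Visit 7 → queue [0, 4, 9, 12, 11]
Visit 0 → queue [4, 9, 12, 11]
Visit 4 → queue [9, 12, 11]
Visit 9 → queue [12, 11]
Visit 12 → queue [11]
Visit 11 → queue []

Visit order: 14, 1, 3, 5, 10, 15, 18, 6, 8, 13, 16, 2, 17, 7, 0, 4, 9, 12, 11

8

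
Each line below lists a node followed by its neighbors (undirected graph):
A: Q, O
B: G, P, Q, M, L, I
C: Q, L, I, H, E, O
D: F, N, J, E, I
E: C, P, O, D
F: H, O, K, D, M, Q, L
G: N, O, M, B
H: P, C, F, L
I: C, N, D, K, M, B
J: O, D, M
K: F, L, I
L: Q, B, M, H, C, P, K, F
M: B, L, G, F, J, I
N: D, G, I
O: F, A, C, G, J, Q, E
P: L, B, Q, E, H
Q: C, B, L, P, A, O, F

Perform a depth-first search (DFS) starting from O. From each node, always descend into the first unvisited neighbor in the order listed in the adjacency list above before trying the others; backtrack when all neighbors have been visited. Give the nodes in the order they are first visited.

Visit O
O → F
F → H
H → P
P → L
L → Q
Q → C
C → I
I → N
N → D
D → J
J → M
M → B
B → G
D → E
I → K
Q → A

O, F, H, P, L, Q, C, I, N, D, J, M, B, G, E, K, A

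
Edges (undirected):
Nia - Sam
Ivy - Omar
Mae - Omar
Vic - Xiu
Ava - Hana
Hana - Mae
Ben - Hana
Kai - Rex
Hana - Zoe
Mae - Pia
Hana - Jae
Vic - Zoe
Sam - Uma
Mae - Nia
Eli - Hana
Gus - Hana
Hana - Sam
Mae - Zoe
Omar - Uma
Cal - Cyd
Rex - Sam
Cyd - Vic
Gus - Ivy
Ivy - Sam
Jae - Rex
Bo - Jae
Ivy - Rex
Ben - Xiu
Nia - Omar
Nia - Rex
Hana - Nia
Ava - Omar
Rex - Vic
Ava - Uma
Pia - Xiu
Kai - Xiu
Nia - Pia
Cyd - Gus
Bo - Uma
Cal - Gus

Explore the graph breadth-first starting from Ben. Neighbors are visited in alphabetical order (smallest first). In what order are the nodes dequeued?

Visit Ben; enqueue Hana, Xiu → queue [Hana, Xiu]
Visit Hana; enqueue Ava, Eli, Gus, Jae, Mae, Nia, Sam, Zoe → queue [Xiu, Ava, Eli, Gus, Jae, Mae, Nia, Sam, Zoe]
Visit Xiu; enqueue Kai, Pia, Vic → queue [Ava, Eli, Gus, Jae, Mae, Nia, Sam, Zoe, Kai, Pia, Vic]
Visit Ava; enqueue Omar, Uma → queue [Eli, Gus, Jae, Mae, Nia, Sam, Zoe, Kai, Pia, Vic, Omar, Uma]
Visit Eli → queue [Gus, Jae, Mae, Nia, Sam, Zoe, Kai, Pia, Vic, Omar, Uma]
Visit Gus; enqueue Cal, Cyd, Ivy → queue [Jae, Mae, Nia, Sam, Zoe, Kai, Pia, Vic, Omar, Uma, Cal, Cyd, Ivy]
Visit Jae; enqueue Bo, Rex → queue [Mae, Nia, Sam, Zoe, Kai, Pia, Vic, Omar, Uma, Cal, Cyd, Ivy, Bo, Rex]
Visit Mae → queue [Nia, Sam, Zoe, Kai, Pia, Vic, Omar, Uma, Cal, Cyd, Ivy, Bo, Rex]
Visit Nia → queue [Sam, Zoe, Kai, Pia, Vic, Omar, Uma, Cal, Cyd, Ivy, Bo, Rex]
Visit Sam → queue [Zoe, Kai, Pia, Vic, Omar, Uma, Cal, Cyd, Ivy, Bo, Rex]
Visit Zoe → queue [Kai, Pia, Vic, Omar, Uma, Cal, Cyd, Ivy, Bo, Rex]
Visit Kai → queue [Pia, Vic, Omar, Uma, Cal, Cyd, Ivy, Bo, Rex]
Visit Pia → queue [Vic, Omar, Uma, Cal, Cyd, Ivy, Bo, Rex]
Visit Vic → queue [Omar, Uma, Cal, Cyd, Ivy, Bo, Rex]
Visit Omar → queue [Uma, Cal, Cyd, Ivy, Bo, Rex]
Visit Uma → queue [Cal, Cyd, Ivy, Bo, Rex]
Visit Cal → queue [Cyd, Ivy, Bo, Rex]
Visit Cyd → queue [Ivy, Bo, Rex]
Visit Ivy → queue [Bo, Rex]
Visit Bo → queue [Rex]
Visit Rex → queue []

Ben → Hana → Xiu → Ava → Eli → Gus → Jae → Mae → Nia → Sam → Zoe → Kai → Pia → Vic → Omar → Uma → Cal → Cyd → Ivy → Bo → Rex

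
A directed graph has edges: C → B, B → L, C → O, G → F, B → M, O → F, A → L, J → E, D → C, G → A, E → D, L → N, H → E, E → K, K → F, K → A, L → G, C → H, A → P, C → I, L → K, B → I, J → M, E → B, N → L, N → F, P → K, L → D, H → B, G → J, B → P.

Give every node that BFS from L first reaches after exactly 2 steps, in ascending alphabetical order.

Level 0: L
Level 1: D, G, K, N
Level 2: A, C, F, J
Level 3: B, E, H, I, M, O, P

A, C, F, J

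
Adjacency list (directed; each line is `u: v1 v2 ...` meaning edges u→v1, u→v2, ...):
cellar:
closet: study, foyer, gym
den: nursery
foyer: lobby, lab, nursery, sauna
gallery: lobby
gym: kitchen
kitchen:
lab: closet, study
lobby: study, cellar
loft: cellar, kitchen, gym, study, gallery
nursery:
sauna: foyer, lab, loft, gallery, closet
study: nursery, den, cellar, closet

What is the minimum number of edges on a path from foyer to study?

Level 0: foyer
Level 1: lab, lobby, nursery, sauna
Level 2: cellar, closet, gallery, loft, study
Level 3: den, gym, kitchen
study first appears at level 2.

2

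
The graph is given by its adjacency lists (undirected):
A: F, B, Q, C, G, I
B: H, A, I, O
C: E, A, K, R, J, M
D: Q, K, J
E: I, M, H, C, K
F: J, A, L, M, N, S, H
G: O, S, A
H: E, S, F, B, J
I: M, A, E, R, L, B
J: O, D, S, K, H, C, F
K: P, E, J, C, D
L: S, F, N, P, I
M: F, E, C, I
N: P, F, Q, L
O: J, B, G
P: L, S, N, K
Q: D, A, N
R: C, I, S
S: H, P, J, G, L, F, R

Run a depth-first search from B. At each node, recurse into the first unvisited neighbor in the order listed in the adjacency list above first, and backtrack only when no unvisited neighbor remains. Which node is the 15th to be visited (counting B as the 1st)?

Visit B
B → H
H → E
E → I
I → M
M → F
F → J
J → O
O → G
G → S
S → P
P → L
L → N
N → Q
Q → D
D → K
K → C
C → A
C → R

Visit order: B, H, E, I, M, F, J, O, G, S, P, L, N, Q, D, K, C, A, R

D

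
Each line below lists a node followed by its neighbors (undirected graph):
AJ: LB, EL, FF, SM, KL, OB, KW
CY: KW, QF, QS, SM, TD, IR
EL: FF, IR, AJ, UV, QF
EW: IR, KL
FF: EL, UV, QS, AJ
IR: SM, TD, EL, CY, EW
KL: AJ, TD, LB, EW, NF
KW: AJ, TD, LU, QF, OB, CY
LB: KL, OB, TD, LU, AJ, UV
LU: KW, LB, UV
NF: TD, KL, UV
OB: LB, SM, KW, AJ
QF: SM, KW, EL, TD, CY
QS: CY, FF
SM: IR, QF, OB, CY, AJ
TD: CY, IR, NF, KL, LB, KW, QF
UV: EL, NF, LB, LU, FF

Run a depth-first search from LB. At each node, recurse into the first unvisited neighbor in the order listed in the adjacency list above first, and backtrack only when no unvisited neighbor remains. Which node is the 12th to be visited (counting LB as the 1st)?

QF

Visit LB
LB → KL
KL → AJ
AJ → EL
EL → FF
FF → UV
UV → NF
NF → TD
TD → CY
CY → KW
KW → LU
KW → QF
QF → SM
SM → IR
IR → EW
SM → OB
CY → QS

Visit order: LB, KL, AJ, EL, FF, UV, NF, TD, CY, KW, LU, QF, SM, IR, EW, OB, QS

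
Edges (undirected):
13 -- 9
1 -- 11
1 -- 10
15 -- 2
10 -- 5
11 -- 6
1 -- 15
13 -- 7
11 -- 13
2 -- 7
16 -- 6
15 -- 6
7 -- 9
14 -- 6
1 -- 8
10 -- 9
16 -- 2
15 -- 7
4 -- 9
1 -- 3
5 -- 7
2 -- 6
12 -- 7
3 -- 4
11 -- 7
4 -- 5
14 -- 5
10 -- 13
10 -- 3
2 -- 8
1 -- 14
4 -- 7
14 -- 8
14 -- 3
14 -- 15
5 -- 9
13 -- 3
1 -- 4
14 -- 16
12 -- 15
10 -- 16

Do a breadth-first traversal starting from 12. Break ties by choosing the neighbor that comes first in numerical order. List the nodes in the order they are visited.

12, 7, 15, 2, 4, 5, 9, 11, 13, 1, 6, 14, 8, 16, 3, 10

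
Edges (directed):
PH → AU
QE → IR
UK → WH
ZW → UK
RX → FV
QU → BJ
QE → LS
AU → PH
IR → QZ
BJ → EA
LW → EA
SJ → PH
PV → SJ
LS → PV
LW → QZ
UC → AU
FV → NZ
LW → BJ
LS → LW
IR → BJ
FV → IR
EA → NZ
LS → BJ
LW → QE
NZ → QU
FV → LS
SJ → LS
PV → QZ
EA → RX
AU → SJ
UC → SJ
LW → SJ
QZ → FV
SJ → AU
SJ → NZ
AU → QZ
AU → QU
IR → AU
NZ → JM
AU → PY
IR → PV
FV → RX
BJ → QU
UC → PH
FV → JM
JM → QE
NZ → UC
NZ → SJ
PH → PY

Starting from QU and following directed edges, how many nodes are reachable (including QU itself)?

18

BFS from QU visits: QU, BJ, EA, NZ, RX, JM, SJ, UC, FV, QE, AU, LS, PH, IR, PY, QZ, LW, PV
Reachable nodes: 18 of 21 total.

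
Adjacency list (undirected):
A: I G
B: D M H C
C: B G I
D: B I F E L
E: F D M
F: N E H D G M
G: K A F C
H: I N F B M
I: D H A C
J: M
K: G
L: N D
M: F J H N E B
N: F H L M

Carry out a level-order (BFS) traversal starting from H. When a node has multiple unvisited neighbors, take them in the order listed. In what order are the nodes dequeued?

Visit H; enqueue I, N, F, B, M → queue [I, N, F, B, M]
Visit I; enqueue D, A, C → queue [N, F, B, M, D, A, C]
Visit N; enqueue L → queue [F, B, M, D, A, C, L]
Visit F; enqueue E, G → queue [B, M, D, A, C, L, E, G]
Visit B → queue [M, D, A, C, L, E, G]
Visit M; enqueue J → queue [D, A, C, L, E, G, J]
Visit D → queue [A, C, L, E, G, J]
Visit A → queue [C, L, E, G, J]
Visit C → queue [L, E, G, J]
Visit L → queue [E, G, J]
Visit E → queue [G, J]
Visit G; enqueue K → queue [J, K]
Visit J → queue [K]
Visit K → queue []

H -> I -> N -> F -> B -> M -> D -> A -> C -> L -> E -> G -> J -> K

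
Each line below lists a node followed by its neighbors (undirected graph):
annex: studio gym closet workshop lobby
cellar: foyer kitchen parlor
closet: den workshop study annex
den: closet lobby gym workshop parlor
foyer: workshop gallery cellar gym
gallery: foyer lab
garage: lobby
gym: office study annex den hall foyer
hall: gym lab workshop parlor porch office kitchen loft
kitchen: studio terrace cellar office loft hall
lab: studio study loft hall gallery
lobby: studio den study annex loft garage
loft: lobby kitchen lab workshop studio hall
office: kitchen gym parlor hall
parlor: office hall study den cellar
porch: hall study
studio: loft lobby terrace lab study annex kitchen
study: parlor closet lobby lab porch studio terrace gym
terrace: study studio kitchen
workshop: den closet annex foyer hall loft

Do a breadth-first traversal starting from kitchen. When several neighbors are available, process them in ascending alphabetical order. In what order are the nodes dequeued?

kitchen → cellar → hall → loft → office → studio → terrace → foyer → parlor → gym → lab → porch → workshop → lobby → annex → study → gallery → den → closet → garage

Visit kitchen; enqueue cellar, hall, loft, office, studio, terrace → queue [cellar, hall, loft, office, studio, terrace]
Visit cellar; enqueue foyer, parlor → queue [hall, loft, office, studio, terrace, foyer, parlor]
Visit hall; enqueue gym, lab, porch, workshop → queue [loft, office, studio, terrace, foyer, parlor, gym, lab, porch, workshop]
Visit loft; enqueue lobby → queue [office, studio, terrace, foyer, parlor, gym, lab, porch, workshop, lobby]
Visit office → queue [studio, terrace, foyer, parlor, gym, lab, porch, workshop, lobby]
Visit studio; enqueue annex, study → queue [terrace, foyer, parlor, gym, lab, porch, workshop, lobby, annex, study]
Visit terrace → queue [foyer, parlor, gym, lab, porch, workshop, lobby, annex, study]
Visit foyer; enqueue gallery → queue [parlor, gym, lab, porch, workshop, lobby, annex, study, gallery]
Visit parlor; enqueue den → queue [gym, lab, porch, workshop, lobby, annex, study, gallery, den]
Visit gym → queue [lab, porch, workshop, lobby, annex, study, gallery, den]
Visit lab → queue [porch, workshop, lobby, annex, study, gallery, den]
Visit porch → queue [workshop, lobby, annex, study, gallery, den]
Visit workshop; enqueue closet → queue [lobby, annex, study, gallery, den, closet]
Visit lobby; enqueue garage → queue [annex, study, gallery, den, closet, garage]
Visit annex → queue [study, gallery, den, closet, garage]
Visit study → queue [gallery, den, closet, garage]
Visit gallery → queue [den, closet, garage]
Visit den → queue [closet, garage]
Visit closet → queue [garage]
Visit garage → queue []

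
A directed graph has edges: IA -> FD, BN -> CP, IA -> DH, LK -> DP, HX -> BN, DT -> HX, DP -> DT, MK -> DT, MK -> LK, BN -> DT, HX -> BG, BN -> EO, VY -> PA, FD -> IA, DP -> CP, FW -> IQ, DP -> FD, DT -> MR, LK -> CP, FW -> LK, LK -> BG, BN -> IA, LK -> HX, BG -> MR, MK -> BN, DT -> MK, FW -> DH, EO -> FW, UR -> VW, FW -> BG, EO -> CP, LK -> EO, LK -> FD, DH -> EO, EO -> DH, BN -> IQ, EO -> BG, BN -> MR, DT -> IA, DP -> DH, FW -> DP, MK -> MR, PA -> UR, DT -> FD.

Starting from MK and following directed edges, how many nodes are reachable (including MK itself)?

15

BFS from MK visits: MK, MR, LK, DT, BN, HX, FD, EO, DP, CP, BG, IA, IQ, FW, DH
Reachable nodes: 15 of 19 total.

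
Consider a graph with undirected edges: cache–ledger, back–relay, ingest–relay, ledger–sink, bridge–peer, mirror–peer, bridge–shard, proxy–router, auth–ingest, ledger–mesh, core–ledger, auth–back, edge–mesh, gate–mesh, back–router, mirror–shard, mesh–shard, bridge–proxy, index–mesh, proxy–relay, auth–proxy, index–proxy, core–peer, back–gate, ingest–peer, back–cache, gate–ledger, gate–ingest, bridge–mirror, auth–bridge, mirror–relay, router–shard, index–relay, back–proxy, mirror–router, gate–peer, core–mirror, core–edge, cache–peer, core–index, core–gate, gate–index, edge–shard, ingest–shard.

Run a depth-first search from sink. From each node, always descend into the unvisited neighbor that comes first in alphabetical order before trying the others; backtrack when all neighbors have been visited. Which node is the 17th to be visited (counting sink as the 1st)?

Visit sink
sink → ledger
ledger → cache
cache → back
back → auth
auth → bridge
bridge → mirror
mirror → core
core → edge
edge → mesh
mesh → gate
gate → index
index → proxy
proxy → relay
relay → ingest
ingest → peer
ingest → shard
shard → router

Visit order: sink, ledger, cache, back, auth, bridge, mirror, core, edge, mesh, gate, index, proxy, relay, ingest, peer, shard, router

shard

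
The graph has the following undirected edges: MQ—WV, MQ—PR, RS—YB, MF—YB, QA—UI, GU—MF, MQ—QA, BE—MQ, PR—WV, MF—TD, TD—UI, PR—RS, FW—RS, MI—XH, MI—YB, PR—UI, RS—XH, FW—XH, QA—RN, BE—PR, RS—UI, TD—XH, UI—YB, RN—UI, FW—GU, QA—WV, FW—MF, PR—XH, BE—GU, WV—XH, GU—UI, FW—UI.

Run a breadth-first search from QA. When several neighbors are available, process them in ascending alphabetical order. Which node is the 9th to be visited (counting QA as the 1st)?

Visit QA; enqueue MQ, RN, UI, WV → queue [MQ, RN, UI, WV]
Visit MQ; enqueue BE, PR → queue [RN, UI, WV, BE, PR]
Visit RN → queue [UI, WV, BE, PR]
Visit UI; enqueue FW, GU, RS, TD, YB → queue [WV, BE, PR, FW, GU, RS, TD, YB]
Visit WV; enqueue XH → queue [BE, PR, FW, GU, RS, TD, YB, XH]
Visit BE → queue [PR, FW, GU, RS, TD, YB, XH]
Visit PR → queue [FW, GU, RS, TD, YB, XH]
Visit FW; enqueue MF → queue [GU, RS, TD, YB, XH, MF]
Visit GU → queue [RS, TD, YB, XH, MF]
Visit RS → queue [TD, YB, XH, MF]
Visit TD → queue [YB, XH, MF]
Visit YB; enqueue MI → queue [XH, MF, MI]
Visit XH → queue [MF, MI]
Visit MF → queue [MI]
Visit MI → queue []

Visit order: QA, MQ, RN, UI, WV, BE, PR, FW, GU, RS, TD, YB, XH, MF, MI

GU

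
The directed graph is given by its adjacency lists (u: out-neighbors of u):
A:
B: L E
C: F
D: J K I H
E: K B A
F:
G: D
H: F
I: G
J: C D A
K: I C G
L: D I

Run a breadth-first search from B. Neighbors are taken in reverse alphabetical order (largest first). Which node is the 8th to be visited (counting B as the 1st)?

G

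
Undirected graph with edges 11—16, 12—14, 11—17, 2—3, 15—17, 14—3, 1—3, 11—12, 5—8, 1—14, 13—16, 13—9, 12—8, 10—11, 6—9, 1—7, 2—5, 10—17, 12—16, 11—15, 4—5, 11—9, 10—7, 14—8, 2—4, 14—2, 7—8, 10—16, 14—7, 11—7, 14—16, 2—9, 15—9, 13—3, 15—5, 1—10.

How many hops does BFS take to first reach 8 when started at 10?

Level 0: 10
Level 1: 1, 7, 11, 16, 17
Level 2: 3, 8, 9, 12, 13, 14, 15
Level 3: 2, 5, 6
Level 4: 4
8 first appears at level 2.

2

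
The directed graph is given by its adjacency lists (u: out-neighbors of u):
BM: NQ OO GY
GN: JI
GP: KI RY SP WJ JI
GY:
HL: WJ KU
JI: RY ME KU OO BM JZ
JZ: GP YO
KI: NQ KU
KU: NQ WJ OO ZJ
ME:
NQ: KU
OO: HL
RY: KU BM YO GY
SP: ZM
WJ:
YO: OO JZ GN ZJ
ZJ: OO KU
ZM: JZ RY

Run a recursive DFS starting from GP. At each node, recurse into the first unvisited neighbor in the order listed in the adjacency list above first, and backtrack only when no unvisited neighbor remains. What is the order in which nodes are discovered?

GP, KI, NQ, KU, WJ, OO, HL, ZJ, RY, BM, GY, YO, JZ, GN, JI, ME, SP, ZM

Visit GP
GP → KI
KI → NQ
NQ → KU
KU → WJ
KU → OO
OO → HL
KU → ZJ
GP → RY
RY → BM
BM → GY
RY → YO
YO → JZ
YO → GN
GN → JI
JI → ME
GP → SP
SP → ZM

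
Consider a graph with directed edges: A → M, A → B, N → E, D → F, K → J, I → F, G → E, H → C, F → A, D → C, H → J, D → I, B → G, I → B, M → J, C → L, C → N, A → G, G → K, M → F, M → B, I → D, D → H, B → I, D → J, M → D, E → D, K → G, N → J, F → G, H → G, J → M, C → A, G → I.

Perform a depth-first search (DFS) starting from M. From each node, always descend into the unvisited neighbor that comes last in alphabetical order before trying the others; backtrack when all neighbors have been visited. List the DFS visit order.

Visit M
M → J
M → F
F → G
G → K
G → I
I → D
D → H
H → C
C → N
N → E
C → L
C → A
A → B

M, J, F, G, K, I, D, H, C, N, E, L, A, B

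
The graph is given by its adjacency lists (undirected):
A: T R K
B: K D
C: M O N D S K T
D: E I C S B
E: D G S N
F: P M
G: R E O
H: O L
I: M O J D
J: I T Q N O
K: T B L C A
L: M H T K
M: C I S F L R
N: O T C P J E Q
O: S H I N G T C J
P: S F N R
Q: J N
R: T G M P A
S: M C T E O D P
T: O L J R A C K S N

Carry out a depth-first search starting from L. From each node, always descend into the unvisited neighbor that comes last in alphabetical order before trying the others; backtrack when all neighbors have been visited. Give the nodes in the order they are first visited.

L T S P R M I O N Q J E G D C K B A H F

Visit L
L → T
T → S
S → P
P → R
R → M
M → I
I → O
O → N
N → Q
Q → J
N → E
E → G
E → D
D → C
C → K
K → B
K → A
O → H
M → F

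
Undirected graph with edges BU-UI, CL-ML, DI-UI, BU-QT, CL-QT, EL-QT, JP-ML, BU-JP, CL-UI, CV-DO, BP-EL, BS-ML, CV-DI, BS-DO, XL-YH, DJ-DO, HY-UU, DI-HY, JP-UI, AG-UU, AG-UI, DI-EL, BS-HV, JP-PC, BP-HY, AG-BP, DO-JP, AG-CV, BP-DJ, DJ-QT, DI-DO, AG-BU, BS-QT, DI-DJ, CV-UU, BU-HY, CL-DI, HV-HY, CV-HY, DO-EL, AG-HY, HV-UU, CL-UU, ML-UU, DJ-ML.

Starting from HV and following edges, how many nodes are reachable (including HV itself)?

18

BFS from HV visits: HV, BS, HY, UU, DO, ML, QT, AG, BP, BU, CV, DI, CL, DJ, EL, JP, UI, PC
Reachable nodes: 18 of 20 total.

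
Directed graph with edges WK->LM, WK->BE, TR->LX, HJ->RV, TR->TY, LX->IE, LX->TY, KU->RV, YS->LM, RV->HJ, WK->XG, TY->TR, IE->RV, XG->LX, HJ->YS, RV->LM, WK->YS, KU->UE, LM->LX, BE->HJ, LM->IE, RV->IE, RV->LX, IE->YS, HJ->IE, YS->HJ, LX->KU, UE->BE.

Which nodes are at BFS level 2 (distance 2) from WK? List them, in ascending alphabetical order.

HJ, IE, LX

Level 0: WK
Level 1: BE, LM, XG, YS
Level 2: HJ, IE, LX
Level 3: KU, RV, TY
Level 4: TR, UE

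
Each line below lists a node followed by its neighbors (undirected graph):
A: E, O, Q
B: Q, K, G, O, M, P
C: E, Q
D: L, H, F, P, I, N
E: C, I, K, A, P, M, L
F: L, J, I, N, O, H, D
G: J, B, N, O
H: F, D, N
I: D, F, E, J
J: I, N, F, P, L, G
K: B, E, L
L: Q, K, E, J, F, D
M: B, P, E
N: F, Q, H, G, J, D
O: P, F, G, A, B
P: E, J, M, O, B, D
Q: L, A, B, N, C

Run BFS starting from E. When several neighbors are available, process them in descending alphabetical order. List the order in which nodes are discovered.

E -> P -> M -> L -> K -> I -> C -> A -> O -> J -> D -> B -> Q -> F -> G -> N -> H

Visit E; enqueue P, M, L, K, I, C, A → queue [P, M, L, K, I, C, A]
Visit P; enqueue O, J, D, B → queue [M, L, K, I, C, A, O, J, D, B]
Visit M → queue [L, K, I, C, A, O, J, D, B]
Visit L; enqueue Q, F → queue [K, I, C, A, O, J, D, B, Q, F]
Visit K → queue [I, C, A, O, J, D, B, Q, F]
Visit I → queue [C, A, O, J, D, B, Q, F]
Visit C → queue [A, O, J, D, B, Q, F]
Visit A → queue [O, J, D, B, Q, F]
Visit O; enqueue G → queue [J, D, B, Q, F, G]
Visit J; enqueue N → queue [D, B, Q, F, G, N]
Visit D; enqueue H → queue [B, Q, F, G, N, H]
Visit B → queue [Q, F, G, N, H]
Visit Q → queue [F, G, N, H]
Visit F → queue [G, N, H]
Visit G → queue [N, H]
Visit N → queue [H]
Visit H → queue []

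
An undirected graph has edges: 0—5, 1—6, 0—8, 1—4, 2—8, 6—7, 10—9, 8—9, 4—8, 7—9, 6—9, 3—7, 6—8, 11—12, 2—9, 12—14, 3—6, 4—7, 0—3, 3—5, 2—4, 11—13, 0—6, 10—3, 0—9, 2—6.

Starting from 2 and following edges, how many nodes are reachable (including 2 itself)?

11

BFS from 2 visits: 2, 9, 8, 6, 4, 10, 7, 0, 3, 1, 5
Reachable nodes: 11 of 15 total.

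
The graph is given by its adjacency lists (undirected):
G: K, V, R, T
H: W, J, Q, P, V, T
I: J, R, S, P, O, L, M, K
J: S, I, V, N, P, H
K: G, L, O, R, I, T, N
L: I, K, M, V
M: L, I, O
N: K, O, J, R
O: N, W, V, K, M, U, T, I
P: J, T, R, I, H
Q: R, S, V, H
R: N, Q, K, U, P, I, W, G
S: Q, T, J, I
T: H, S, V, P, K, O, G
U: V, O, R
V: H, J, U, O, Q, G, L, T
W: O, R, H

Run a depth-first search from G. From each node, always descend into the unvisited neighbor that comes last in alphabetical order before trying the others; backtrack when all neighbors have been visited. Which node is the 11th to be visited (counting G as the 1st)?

Visit G
G → V
V → U
U → R
R → W
W → O
O → T
T → S
S → Q
Q → H
H → P
P → J
J → N
N → K
K → L
L → M
M → I

Visit order: G, V, U, R, W, O, T, S, Q, H, P, J, N, K, L, M, I

P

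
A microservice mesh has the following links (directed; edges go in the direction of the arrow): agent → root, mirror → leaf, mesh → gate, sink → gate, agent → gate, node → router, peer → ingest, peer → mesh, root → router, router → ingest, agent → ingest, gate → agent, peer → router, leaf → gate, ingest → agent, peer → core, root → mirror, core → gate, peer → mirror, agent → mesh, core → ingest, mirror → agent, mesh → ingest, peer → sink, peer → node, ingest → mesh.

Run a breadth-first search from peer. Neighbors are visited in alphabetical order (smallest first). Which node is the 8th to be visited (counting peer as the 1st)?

sink

Visit peer; enqueue core, ingest, mesh, mirror, node, router, sink → queue [core, ingest, mesh, mirror, node, router, sink]
Visit core; enqueue gate → queue [ingest, mesh, mirror, node, router, sink, gate]
Visit ingest; enqueue agent → queue [mesh, mirror, node, router, sink, gate, agent]
Visit mesh → queue [mirror, node, router, sink, gate, agent]
Visit mirror; enqueue leaf → queue [node, router, sink, gate, agent, leaf]
Visit node → queue [router, sink, gate, agent, leaf]
Visit router → queue [sink, gate, agent, leaf]
Visit sink → queue [gate, agent, leaf]
Visit gate → queue [agent, leaf]
Visit agent; enqueue root → queue [leaf, root]
Visit leaf → queue [root]
Visit root → queue []

Visit order: peer, core, ingest, mesh, mirror, node, router, sink, gate, agent, leaf, root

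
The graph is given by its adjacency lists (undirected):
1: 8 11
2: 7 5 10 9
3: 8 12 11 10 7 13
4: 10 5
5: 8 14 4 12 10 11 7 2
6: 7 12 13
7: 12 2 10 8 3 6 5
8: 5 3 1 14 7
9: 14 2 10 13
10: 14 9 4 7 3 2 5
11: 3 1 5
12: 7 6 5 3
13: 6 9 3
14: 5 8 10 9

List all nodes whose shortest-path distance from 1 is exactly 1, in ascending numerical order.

8, 11

Level 0: 1
Level 1: 8, 11
Level 2: 3, 5, 7, 14
Level 3: 2, 4, 6, 9, 10, 12, 13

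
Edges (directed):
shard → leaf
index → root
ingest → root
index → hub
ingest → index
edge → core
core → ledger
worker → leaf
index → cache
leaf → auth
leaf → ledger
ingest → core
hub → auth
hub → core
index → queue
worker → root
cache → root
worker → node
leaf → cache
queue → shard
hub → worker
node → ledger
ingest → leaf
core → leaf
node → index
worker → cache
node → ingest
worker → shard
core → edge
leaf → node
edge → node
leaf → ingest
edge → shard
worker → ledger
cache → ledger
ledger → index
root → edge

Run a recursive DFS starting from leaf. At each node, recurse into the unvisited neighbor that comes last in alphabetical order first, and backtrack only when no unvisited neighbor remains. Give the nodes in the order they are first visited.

Visit leaf
leaf → node
node → ledger
ledger → index
index → root
root → edge
edge → shard
edge → core
index → queue
index → hub
hub → worker
worker → cache
hub → auth
node → ingest

leaf node ledger index root edge shard core queue hub worker cache auth ingest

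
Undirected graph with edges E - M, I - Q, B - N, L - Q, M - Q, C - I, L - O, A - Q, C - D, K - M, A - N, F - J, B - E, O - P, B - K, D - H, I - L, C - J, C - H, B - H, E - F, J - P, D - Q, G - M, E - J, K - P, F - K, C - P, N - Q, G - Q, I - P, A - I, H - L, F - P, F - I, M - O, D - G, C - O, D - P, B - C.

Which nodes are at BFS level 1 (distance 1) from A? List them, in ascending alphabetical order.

Level 0: A
Level 1: I, N, Q
Level 2: B, C, D, F, G, L, M, P
Level 3: E, H, J, K, O

I, N, Q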